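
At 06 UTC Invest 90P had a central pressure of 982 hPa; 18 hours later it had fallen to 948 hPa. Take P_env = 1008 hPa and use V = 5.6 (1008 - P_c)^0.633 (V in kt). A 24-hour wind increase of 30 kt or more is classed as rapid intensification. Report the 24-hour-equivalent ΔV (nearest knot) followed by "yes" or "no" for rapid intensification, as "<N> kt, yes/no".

41 kt, yes

V₁: ΔP = 26, V ≈ 5.6 × 26^0.633 ≈ 44.04 kt.
V₂: ΔP = 60, V ≈ 5.6 × 60^0.633 ≈ 74.78 kt.
ΔV over 18 h = 30.74 kt → 24 h equivalent = 30.74 × 24/18 ≈ 40.99 kt.
41 kt ≥ 30 kt ⇒ rapid intensification.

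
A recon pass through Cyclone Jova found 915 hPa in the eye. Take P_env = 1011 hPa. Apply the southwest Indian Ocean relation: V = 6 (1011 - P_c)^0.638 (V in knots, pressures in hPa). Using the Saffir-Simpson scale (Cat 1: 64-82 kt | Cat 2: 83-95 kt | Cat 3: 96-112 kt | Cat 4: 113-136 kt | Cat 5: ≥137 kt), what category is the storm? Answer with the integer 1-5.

ΔP = 1011 − 915 = 96 hPa.
V ≈ 6 × 96^0.638 = 6 × 18.39 ≈ 110 kt.
110 kt falls in the Category 3 band.

3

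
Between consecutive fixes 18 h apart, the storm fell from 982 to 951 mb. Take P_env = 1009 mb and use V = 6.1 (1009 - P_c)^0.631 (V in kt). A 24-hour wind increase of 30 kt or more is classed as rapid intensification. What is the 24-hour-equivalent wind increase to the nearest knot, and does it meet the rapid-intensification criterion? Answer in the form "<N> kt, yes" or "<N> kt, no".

40 kt, yes

V₁: ΔP = 27, V ≈ 6.1 × 27^0.631 ≈ 48.81 kt.
V₂: ΔP = 58, V ≈ 6.1 × 58^0.631 ≈ 79.08 kt.
ΔV over 18 h = 30.27 kt → 24 h equivalent = 30.27 × 24/18 ≈ 40.36 kt.
40 kt ≥ 30 kt ⇒ rapid intensification.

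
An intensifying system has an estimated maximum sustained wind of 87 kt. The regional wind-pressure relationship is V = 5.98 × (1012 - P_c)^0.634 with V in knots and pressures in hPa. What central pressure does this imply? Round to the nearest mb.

944 mb

ΔP = (V / 5.98)^(1/0.634) = (87/5.98)^1.577.
87/5.98 = 14.548; 14.548^1.577 ≈ 68.25 mb.
P_c = 1012 − 68.25 = 943.75 ≈ 944 mb.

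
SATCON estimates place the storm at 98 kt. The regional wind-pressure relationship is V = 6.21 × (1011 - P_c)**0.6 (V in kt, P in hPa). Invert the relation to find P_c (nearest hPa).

ΔP = (V / 6.21)^(1/0.6) = (98/6.21)^1.667.
98/6.21 = 15.781; 15.781^1.667 ≈ 99.29 hPa.
P_c = 1011 − 99.29 = 911.71 ≈ 912 hPa.

912 hPa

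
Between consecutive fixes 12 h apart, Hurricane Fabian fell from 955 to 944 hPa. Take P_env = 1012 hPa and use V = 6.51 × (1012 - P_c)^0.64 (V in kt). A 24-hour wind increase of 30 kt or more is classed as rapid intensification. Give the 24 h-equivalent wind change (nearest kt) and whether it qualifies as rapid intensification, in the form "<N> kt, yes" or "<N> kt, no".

V₁: ΔP = 57, V ≈ 6.51 × 57^0.64 ≈ 86.56 kt.
V₂: ΔP = 68, V ≈ 6.51 × 68^0.64 ≈ 96.91 kt.
ΔV over 12 h = 10.35 kt → 24 h equivalent = 10.35 × 24/12 ≈ 20.70 kt.
21 kt < 30 kt ⇒ not rapid intensification.

21 kt, no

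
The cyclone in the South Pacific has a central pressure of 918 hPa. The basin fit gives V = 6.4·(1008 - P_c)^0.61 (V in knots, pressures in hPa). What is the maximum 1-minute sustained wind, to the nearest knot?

ΔP = 1008 − 918 = 90 hPa.
90^0.61 ≈ 15.563.
V ≈ 6.4 × 15.563 ≈ 99.6 kt.

100 kt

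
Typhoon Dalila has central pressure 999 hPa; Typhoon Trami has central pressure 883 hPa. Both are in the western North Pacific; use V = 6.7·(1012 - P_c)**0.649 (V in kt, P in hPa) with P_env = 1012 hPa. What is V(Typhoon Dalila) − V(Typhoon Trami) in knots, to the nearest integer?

-122 kt

Typhoon Dalila: ΔP = 13; V ≈ 6.7 × 13^0.649 ≈ 35.40 kt.
Typhoon Trami: ΔP = 129; V ≈ 6.7 × 129^0.649 ≈ 156.98 kt.
Difference ≈ 35.40 − 156.98 = -121.58 → -122 kt.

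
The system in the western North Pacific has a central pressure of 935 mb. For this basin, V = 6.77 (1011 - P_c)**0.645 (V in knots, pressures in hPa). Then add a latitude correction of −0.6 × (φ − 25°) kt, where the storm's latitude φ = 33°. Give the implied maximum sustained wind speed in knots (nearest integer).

106 kt

ΔP = 1011 − 935 = 76 mb.
76^0.645 ≈ 16.335.
V ≈ 6.77 × 16.335 ≈ 110.6 kt.
Latitude correction: −0.6 × (33 − 25) = -4.8 kt.
Corrected V ≈ 105.8 kt → 106 kt.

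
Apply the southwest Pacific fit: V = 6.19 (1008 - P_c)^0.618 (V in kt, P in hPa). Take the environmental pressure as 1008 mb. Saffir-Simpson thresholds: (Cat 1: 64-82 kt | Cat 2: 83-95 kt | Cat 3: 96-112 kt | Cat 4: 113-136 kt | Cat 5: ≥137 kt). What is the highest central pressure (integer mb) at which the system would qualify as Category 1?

964 mb

Category 1 begins at V = 64 kt.
Required ΔP = (64/6.19)^(1/0.618) = 10.339^1.618 ≈ 43.81 mb.
P_c ≤ 1008 − 43.81 = 964.19, so the highest integer P_c is 964 mb.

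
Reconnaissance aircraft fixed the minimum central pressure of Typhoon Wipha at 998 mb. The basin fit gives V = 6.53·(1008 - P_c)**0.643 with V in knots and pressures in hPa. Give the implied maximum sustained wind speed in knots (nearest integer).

29 kt

ΔP = 1008 − 998 = 10 mb.
10^0.643 ≈ 4.395.
V ≈ 6.53 × 4.395 ≈ 28.7 kt.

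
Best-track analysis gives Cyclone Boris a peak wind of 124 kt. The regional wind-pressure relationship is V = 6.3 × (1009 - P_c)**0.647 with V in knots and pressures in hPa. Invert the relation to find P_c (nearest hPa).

909 hPa

ΔP = (V / 6.3)^(1/0.647) = (124/6.3)^1.546.
124/6.3 = 19.683; 19.683^1.546 ≈ 100.03 hPa.
P_c = 1009 − 100.03 = 908.97 ≈ 909 hPa.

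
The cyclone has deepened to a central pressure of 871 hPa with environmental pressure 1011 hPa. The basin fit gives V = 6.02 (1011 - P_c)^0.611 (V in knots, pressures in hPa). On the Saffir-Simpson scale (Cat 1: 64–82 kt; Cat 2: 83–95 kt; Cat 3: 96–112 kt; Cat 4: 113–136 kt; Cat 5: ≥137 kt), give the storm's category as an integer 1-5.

ΔP = 1011 − 871 = 140 hPa.
V ≈ 6.02 × 140^0.611 = 6.02 × 20.48 ≈ 123 kt.
123 kt falls in the Category 4 band.

4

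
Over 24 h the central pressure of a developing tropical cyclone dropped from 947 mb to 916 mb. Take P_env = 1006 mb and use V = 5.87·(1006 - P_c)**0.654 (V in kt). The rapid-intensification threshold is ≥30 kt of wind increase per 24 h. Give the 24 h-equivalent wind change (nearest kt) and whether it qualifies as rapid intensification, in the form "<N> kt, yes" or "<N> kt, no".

27 kt, no

V₁: ΔP = 59, V ≈ 5.87 × 59^0.654 ≈ 84.48 kt.
V₂: ΔP = 90, V ≈ 5.87 × 90^0.654 ≈ 111.36 kt.
ΔV over 24 h = 26.88 kt → 24 h equivalent = 26.88 × 24/24 ≈ 26.88 kt.
27 kt < 30 kt ⇒ not rapid intensification.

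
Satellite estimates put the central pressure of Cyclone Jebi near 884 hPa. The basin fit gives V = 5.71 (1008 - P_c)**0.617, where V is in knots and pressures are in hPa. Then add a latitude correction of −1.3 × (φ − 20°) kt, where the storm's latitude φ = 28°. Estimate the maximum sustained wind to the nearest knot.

101 kt

ΔP = 1008 − 884 = 124 hPa.
124^0.617 ≈ 19.572.
V ≈ 5.71 × 19.572 ≈ 111.8 kt.
Latitude correction: −1.3 × (28 − 20) = -10.4 kt.
Corrected V ≈ 101.4 kt → 101 kt.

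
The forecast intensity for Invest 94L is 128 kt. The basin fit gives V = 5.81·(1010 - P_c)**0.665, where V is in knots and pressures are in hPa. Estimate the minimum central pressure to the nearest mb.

ΔP = (V / 5.81)^(1/0.665) = (128/5.81)^1.504.
128/5.81 = 22.031; 22.031^1.504 ≈ 104.62 mb.
P_c = 1010 − 104.62 = 905.38 ≈ 905 mb.

905 mb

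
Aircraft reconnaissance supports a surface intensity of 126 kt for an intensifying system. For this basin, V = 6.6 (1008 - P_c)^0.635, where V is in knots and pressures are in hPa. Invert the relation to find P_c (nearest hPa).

904 hPa

ΔP = (V / 6.6)^(1/0.635) = (126/6.6)^1.575.
126/6.6 = 19.091; 19.091^1.575 ≈ 104.00 hPa.
P_c = 1008 − 104.00 = 904.00 ≈ 904 hPa.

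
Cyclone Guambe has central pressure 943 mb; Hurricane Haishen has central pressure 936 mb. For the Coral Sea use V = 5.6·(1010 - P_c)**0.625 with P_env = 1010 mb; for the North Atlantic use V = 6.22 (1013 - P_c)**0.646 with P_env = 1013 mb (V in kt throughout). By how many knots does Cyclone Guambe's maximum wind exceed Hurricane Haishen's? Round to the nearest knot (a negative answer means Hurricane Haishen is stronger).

-25 kt

Cyclone Guambe: ΔP = 67; V ≈ 5.6 × 67^0.625 ≈ 77.53 kt.
Hurricane Haishen: ΔP = 77; V ≈ 6.22 × 77^0.646 ≈ 102.91 kt.
Difference ≈ 77.53 − 102.91 = -25.38 → -25 kt.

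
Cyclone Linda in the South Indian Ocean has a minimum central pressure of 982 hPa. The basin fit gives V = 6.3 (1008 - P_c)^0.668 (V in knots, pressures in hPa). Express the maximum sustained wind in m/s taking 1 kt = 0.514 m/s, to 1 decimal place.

28.5 m/s

ΔP = 1008 − 982 = 26 hPa.
V ≈ 6.3 × 26^0.668 = 6.3 × 8.815 ≈ 55.532 kt.
55.532 × 0.514 ≈ 28.54 m/s → 28.5 m/s.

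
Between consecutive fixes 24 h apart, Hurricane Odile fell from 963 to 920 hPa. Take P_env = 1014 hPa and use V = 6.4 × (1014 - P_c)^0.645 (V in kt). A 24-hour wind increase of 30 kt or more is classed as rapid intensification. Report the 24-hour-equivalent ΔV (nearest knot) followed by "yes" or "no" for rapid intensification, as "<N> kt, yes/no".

39 kt, yes

V₁: ΔP = 51, V ≈ 6.4 × 51^0.645 ≈ 80.83 kt.
V₂: ΔP = 94, V ≈ 6.4 × 94^0.645 ≈ 119.91 kt.
ΔV over 24 h = 39.08 kt → 24 h equivalent = 39.08 × 24/24 ≈ 39.08 kt.
39 kt ≥ 30 kt ⇒ rapid intensification.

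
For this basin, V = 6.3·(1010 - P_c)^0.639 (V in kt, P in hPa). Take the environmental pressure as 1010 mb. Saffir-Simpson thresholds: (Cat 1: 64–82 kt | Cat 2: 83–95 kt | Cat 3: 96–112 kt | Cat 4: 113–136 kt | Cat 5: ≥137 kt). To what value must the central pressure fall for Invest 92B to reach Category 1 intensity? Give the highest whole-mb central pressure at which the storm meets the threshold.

Category 1 begins at V = 64 kt.
Required ΔP = (64/6.3)^(1/0.639) = 10.159^1.565 ≈ 37.64 mb.
P_c ≤ 1010 − 37.64 = 972.36, so the highest integer P_c is 972 mb.

972 mb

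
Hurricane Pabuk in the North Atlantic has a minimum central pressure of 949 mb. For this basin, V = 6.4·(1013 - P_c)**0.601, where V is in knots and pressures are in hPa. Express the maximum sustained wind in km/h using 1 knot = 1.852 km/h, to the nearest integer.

144 km/h

ΔP = 1013 − 949 = 64 mb.
V ≈ 6.4 × 64^0.601 = 6.4 × 12.176 ≈ 77.928 kt.
77.928 × 1.852 ≈ 144.32 km/h → 144 km/h.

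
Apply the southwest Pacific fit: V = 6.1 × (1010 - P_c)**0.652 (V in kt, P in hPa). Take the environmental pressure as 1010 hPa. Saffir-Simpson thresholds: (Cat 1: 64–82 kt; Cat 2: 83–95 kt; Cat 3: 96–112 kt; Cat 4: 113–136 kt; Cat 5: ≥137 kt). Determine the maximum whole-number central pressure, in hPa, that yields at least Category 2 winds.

Category 2 begins at V = 83 kt.
Required ΔP = (83/6.1)^(1/0.652) = 13.607^1.534 ≈ 54.81 hPa.
P_c ≤ 1010 − 54.81 = 955.19, so the highest integer P_c is 955 hPa.

955 hPa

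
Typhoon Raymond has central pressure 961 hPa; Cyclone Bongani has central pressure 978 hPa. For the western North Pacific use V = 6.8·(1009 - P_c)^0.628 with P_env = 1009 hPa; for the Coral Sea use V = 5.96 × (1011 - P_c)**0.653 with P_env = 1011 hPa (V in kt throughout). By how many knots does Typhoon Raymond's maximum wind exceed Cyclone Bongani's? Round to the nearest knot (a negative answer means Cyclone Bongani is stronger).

Typhoon Raymond: ΔP = 48; V ≈ 6.8 × 48^0.628 ≈ 77.33 kt.
Cyclone Bongani: ΔP = 33; V ≈ 5.96 × 33^0.653 ≈ 58.46 kt.
Difference ≈ 77.33 − 58.46 = 18.87 → 19 kt.

19 kt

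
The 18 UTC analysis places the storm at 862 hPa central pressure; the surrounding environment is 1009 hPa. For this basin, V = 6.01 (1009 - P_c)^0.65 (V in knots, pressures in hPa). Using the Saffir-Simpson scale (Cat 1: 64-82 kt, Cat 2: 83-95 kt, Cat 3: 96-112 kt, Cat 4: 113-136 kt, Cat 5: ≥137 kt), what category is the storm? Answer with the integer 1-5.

5

ΔP = 1009 − 862 = 147 hPa.
V ≈ 6.01 × 147^0.65 = 6.01 × 25.63 ≈ 154 kt.
154 kt falls in the Category 5 band.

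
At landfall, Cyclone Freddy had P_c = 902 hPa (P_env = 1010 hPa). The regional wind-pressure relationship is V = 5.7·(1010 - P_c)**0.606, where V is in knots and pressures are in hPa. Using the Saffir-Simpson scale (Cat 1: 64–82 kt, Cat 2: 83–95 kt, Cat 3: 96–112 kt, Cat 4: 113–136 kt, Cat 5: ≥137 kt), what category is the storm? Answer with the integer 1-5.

3

ΔP = 1010 − 902 = 108 hPa.
V ≈ 5.7 × 108^0.606 = 5.7 × 17.07 ≈ 97 kt.
97 kt falls in the Category 3 band.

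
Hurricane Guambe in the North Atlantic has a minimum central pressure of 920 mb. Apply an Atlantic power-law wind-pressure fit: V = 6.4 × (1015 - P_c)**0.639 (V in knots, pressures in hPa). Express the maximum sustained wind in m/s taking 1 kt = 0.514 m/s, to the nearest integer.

60 m/s

ΔP = 1015 − 920 = 95 mb.
V ≈ 6.4 × 95^0.639 = 6.4 × 18.355 ≈ 117.475 kt.
117.475 × 0.514 ≈ 60.38 m/s → 60 m/s.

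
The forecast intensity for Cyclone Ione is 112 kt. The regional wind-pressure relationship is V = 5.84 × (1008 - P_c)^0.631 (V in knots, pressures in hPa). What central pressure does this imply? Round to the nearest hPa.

ΔP = (V / 5.84)^(1/0.631) = (112/5.84)^1.585.
112/5.84 = 19.178; 19.178^1.585 ≈ 107.89 hPa.
P_c = 1008 − 107.89 = 900.11 ≈ 900 hPa.

900 hPa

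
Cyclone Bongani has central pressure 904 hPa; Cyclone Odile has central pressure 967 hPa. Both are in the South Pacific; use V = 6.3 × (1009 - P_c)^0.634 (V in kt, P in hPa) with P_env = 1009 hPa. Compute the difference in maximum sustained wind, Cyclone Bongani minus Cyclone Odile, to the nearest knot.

Cyclone Bongani: ΔP = 105; V ≈ 6.3 × 105^0.634 ≈ 120.44 kt.
Cyclone Odile: ΔP = 42; V ≈ 6.3 × 42^0.634 ≈ 67.37 kt.
Difference ≈ 120.44 − 67.37 = 53.07 → 53 kt.

53 kt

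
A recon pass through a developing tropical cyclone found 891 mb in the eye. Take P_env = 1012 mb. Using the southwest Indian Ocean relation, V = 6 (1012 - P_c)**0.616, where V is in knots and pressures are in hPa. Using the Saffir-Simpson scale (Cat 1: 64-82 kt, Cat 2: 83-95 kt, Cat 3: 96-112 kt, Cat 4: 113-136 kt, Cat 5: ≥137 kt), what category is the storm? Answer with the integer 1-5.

4

ΔP = 1012 − 891 = 121 mb.
V ≈ 6 × 121^0.616 = 6 × 19.19 ≈ 115 kt.
115 kt falls in the Category 4 band.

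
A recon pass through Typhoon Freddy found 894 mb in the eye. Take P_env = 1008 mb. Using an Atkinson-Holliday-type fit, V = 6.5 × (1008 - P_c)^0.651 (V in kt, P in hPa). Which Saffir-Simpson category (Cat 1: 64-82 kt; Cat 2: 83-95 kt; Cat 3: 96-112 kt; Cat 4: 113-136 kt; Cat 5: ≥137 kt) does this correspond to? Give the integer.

5

ΔP = 1008 − 894 = 114 mb.
V ≈ 6.5 × 114^0.651 = 6.5 × 21.83 ≈ 142 kt.
142 kt falls in the Category 5 band.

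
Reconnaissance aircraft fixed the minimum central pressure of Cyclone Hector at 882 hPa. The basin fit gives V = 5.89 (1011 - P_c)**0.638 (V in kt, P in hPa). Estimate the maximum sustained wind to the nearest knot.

131 kt

ΔP = 1011 − 882 = 129 hPa.
129^0.638 ≈ 22.210.
V ≈ 5.89 × 22.210 ≈ 130.8 kt.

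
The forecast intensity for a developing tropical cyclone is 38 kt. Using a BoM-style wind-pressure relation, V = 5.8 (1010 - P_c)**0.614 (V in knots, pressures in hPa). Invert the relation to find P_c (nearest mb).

ΔP = (V / 5.8)^(1/0.614) = (38/5.8)^1.629.
38/5.8 = 6.552; 6.552^1.629 ≈ 21.36 mb.
P_c = 1010 − 21.36 = 988.64 ≈ 989 mb.

989 mb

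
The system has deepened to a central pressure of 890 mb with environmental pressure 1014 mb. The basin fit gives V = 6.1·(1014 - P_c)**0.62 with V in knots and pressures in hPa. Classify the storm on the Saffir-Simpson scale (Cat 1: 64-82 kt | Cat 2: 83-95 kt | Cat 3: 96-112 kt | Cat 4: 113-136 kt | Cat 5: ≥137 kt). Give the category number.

4

ΔP = 1014 − 890 = 124 mb.
V ≈ 6.1 × 124^0.62 = 6.1 × 19.86 ≈ 121 kt.
121 kt falls in the Category 4 band.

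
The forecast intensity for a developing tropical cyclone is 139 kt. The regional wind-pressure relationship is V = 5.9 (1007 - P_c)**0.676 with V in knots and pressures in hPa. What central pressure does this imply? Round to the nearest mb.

900 mb

ΔP = (V / 5.9)^(1/0.676) = (139/5.9)^1.479.
139/5.9 = 23.559; 23.559^1.479 ≈ 107.11 mb.
P_c = 1007 − 107.11 = 899.89 ≈ 900 mb.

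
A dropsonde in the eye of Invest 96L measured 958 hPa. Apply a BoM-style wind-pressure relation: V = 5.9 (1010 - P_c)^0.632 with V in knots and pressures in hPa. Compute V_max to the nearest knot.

72 kt

ΔP = 1010 − 958 = 52 hPa.
52^0.632 ≈ 12.148.
V ≈ 5.9 × 12.148 ≈ 71.7 kt.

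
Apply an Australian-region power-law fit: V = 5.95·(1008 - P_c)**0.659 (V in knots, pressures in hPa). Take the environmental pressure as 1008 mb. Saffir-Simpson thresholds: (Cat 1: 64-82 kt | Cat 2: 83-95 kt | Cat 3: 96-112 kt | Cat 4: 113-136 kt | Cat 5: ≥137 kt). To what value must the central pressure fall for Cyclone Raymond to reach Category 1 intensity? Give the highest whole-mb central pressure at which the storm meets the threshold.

Category 1 begins at V = 64 kt.
Required ΔP = (64/5.95)^(1/0.659) = 10.756^1.517 ≈ 36.77 mb.
P_c ≤ 1008 − 36.77 = 971.23, so the highest integer P_c is 971 mb.

971 mb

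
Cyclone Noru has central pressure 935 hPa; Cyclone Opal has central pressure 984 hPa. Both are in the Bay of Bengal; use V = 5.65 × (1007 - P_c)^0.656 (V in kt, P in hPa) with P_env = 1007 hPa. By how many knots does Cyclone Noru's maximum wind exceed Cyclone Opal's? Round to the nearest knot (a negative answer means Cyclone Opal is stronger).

49 kt

Cyclone Noru: ΔP = 72; V ≈ 5.65 × 72^0.656 ≈ 93.42 kt.
Cyclone Opal: ΔP = 23; V ≈ 5.65 × 23^0.656 ≈ 44.19 kt.
Difference ≈ 93.42 − 44.19 = 49.23 → 49 kt.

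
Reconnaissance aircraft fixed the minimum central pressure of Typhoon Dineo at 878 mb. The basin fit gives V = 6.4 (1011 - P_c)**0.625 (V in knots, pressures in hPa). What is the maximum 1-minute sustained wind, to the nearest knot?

ΔP = 1011 − 878 = 133 mb.
133^0.625 ≈ 21.252.
V ≈ 6.4 × 21.252 ≈ 136.0 kt.

136 kt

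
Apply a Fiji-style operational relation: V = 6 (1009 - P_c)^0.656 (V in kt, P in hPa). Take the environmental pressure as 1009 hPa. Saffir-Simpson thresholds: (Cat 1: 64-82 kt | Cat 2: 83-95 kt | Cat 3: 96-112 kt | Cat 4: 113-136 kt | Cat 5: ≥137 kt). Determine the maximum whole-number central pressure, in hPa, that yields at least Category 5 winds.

Category 5 begins at V = 137 kt.
Required ΔP = (137/6)^(1/0.656) = 22.833^1.524 ≈ 117.76 hPa.
P_c ≤ 1009 − 117.76 = 891.24, so the highest integer P_c is 891 hPa.

891 hPa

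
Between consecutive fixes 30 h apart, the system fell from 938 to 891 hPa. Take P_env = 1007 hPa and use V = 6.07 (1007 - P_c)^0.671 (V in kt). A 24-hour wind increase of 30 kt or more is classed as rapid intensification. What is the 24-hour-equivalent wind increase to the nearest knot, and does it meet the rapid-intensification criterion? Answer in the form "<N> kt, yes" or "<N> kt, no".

35 kt, yes

V₁: ΔP = 69, V ≈ 6.07 × 69^0.671 ≈ 104.01 kt.
V₂: ΔP = 116, V ≈ 6.07 × 116^0.671 ≈ 147.38 kt.
ΔV over 30 h = 43.37 kt → 24 h equivalent = 43.37 × 24/30 ≈ 34.70 kt.
35 kt ≥ 30 kt ⇒ rapid intensification.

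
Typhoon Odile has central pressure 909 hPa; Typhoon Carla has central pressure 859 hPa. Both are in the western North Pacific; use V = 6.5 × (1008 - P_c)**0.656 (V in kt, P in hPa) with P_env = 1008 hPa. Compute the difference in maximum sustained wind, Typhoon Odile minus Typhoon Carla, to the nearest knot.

-41 kt

Typhoon Odile: ΔP = 99; V ≈ 6.5 × 99^0.656 ≈ 132.45 kt.
Typhoon Carla: ΔP = 149; V ≈ 6.5 × 149^0.656 ≈ 173.19 kt.
Difference ≈ 132.45 − 173.19 = -40.74 → -41 kt.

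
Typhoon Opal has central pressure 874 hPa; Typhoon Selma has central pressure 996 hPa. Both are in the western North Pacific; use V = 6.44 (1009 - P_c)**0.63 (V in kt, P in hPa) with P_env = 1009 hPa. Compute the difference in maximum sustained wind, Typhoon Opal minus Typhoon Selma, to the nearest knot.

Typhoon Opal: ΔP = 135; V ≈ 6.44 × 135^0.63 ≈ 141.58 kt.
Typhoon Selma: ΔP = 13; V ≈ 6.44 × 13^0.63 ≈ 32.41 kt.
Difference ≈ 141.58 − 32.41 = 109.17 → 109 kt.

109 kt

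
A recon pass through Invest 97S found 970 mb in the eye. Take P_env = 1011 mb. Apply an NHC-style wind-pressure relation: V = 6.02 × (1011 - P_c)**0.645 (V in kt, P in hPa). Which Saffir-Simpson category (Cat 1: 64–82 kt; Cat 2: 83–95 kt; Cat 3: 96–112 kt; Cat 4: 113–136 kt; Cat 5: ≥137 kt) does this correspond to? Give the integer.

1

ΔP = 1011 − 970 = 41 mb.
V ≈ 6.02 × 41^0.645 = 6.02 × 10.97 ≈ 66 kt.
66 kt falls in the Category 1 band.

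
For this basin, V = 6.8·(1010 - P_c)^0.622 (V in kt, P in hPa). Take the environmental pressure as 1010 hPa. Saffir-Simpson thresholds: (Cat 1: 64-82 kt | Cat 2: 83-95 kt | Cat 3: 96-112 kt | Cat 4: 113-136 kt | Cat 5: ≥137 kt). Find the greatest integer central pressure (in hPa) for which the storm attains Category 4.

Category 4 begins at V = 113 kt.
Required ΔP = (113/6.8)^(1/0.622) = 16.618^1.608 ≈ 91.69 hPa.
P_c ≤ 1010 − 91.69 = 918.31, so the highest integer P_c is 918 hPa.

918 hPa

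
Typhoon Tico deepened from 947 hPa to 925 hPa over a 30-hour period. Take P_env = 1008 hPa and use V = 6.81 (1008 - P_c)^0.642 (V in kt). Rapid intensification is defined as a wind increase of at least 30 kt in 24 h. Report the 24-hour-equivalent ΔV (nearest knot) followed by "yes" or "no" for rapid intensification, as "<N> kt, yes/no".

17 kt, no

V₁: ΔP = 61, V ≈ 6.81 × 61^0.642 ≈ 95.35 kt.
V₂: ΔP = 83, V ≈ 6.81 × 83^0.642 ≈ 116.20 kt.
ΔV over 30 h = 20.85 kt → 24 h equivalent = 20.85 × 24/30 ≈ 16.68 kt.
17 kt < 30 kt ⇒ not rapid intensification.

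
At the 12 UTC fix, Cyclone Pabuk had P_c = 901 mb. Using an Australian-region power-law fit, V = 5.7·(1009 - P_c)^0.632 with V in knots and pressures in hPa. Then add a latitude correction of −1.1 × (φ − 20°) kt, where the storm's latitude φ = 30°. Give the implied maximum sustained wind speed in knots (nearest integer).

99 kt

ΔP = 1009 − 901 = 108 mb.
108^0.632 ≈ 19.281.
V ≈ 5.7 × 19.281 ≈ 109.9 kt.
Latitude correction: −1.1 × (30 − 20) = -11 kt.
Corrected V ≈ 98.9 kt → 99 kt.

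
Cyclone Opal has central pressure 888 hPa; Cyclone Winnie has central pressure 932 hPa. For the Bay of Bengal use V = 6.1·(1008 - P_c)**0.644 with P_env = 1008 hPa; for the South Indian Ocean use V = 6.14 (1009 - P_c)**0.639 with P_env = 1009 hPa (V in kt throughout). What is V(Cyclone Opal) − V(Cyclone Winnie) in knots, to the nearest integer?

Cyclone Opal: ΔP = 120; V ≈ 6.1 × 120^0.644 ≈ 133.14 kt.
Cyclone Winnie: ΔP = 77; V ≈ 6.14 × 77^0.639 ≈ 98.55 kt.
Difference ≈ 133.14 − 98.55 = 34.59 → 35 kt.

35 kt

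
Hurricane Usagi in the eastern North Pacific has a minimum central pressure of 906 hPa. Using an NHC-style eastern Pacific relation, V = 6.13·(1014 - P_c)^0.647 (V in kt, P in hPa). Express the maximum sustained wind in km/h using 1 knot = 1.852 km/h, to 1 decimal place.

ΔP = 1014 − 906 = 108 hPa.
V ≈ 6.13 × 108^0.647 = 6.13 × 20.684 ≈ 126.790 kt.
126.790 × 1.852 ≈ 234.82 km/h → 234.8 km/h.

234.8 km/h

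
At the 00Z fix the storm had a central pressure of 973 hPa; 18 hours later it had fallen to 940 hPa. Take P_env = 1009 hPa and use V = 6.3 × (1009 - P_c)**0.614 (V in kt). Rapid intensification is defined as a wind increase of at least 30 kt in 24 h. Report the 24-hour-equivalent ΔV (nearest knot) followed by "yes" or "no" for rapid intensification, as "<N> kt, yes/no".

V₁: ΔP = 36, V ≈ 6.3 × 36^0.614 ≈ 56.87 kt.
V₂: ΔP = 69, V ≈ 6.3 × 69^0.614 ≈ 84.80 kt.
ΔV over 18 h = 27.93 kt → 24 h equivalent = 27.93 × 24/18 ≈ 37.24 kt.
37 kt ≥ 30 kt ⇒ rapid intensification.

37 kt, yes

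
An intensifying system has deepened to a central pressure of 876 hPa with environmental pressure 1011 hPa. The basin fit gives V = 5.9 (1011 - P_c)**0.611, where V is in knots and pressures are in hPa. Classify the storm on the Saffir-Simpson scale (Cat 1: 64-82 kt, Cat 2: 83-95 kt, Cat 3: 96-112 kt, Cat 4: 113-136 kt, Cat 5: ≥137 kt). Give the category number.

ΔP = 1011 − 876 = 135 hPa.
V ≈ 5.9 × 135^0.611 = 5.9 × 20.03 ≈ 118 kt.
118 kt falls in the Category 4 band.

4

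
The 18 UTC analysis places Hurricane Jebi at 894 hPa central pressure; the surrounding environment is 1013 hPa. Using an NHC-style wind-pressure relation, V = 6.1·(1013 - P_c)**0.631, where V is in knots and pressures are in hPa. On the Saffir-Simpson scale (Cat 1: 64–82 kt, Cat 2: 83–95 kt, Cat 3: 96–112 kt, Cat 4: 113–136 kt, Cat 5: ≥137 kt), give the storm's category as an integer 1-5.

4

ΔP = 1013 − 894 = 119 hPa.
V ≈ 6.1 × 119^0.631 = 6.1 × 20.40 ≈ 124 kt.
124 kt falls in the Category 4 band.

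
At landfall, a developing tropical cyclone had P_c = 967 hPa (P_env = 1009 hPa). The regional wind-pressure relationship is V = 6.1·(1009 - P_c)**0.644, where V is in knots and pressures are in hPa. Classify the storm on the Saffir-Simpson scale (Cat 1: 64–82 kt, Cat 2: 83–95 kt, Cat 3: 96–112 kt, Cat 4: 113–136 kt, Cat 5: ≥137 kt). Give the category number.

ΔP = 1009 − 967 = 42 hPa.
V ≈ 6.1 × 42^0.644 = 6.1 × 11.10 ≈ 68 kt.
68 kt falls in the Category 1 band.

1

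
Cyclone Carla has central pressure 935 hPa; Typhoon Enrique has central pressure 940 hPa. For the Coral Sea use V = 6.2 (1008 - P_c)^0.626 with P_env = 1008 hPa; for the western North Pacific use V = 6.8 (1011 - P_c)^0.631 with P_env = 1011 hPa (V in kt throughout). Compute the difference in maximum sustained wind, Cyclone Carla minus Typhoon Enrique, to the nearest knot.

-9 kt

Cyclone Carla: ΔP = 73; V ≈ 6.2 × 73^0.626 ≈ 90.96 kt.
Typhoon Enrique: ΔP = 71; V ≈ 6.8 × 71^0.631 ≈ 100.15 kt.
Difference ≈ 90.96 − 100.15 = -9.19 → -9 kt.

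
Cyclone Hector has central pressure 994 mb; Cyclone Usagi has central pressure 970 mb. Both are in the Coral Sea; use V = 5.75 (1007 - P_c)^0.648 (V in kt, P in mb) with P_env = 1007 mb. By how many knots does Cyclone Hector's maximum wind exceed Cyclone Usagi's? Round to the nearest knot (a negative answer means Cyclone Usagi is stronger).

-29 kt

Cyclone Hector: ΔP = 13; V ≈ 5.75 × 13^0.648 ≈ 30.30 kt.
Cyclone Usagi: ΔP = 37; V ≈ 5.75 × 37^0.648 ≈ 59.68 kt.
Difference ≈ 30.30 − 59.68 = -29.38 → -29 kt.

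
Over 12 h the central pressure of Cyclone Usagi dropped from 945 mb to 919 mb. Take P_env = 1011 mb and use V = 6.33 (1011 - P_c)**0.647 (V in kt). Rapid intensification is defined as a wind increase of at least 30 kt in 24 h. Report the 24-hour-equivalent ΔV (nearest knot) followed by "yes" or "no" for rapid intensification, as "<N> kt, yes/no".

46 kt, yes

V₁: ΔP = 66, V ≈ 6.33 × 66^0.647 ≈ 95.20 kt.
V₂: ΔP = 92, V ≈ 6.33 × 92^0.647 ≈ 118.03 kt.
ΔV over 12 h = 22.83 kt → 24 h equivalent = 22.83 × 24/12 ≈ 45.66 kt.
46 kt ≥ 30 kt ⇒ rapid intensification.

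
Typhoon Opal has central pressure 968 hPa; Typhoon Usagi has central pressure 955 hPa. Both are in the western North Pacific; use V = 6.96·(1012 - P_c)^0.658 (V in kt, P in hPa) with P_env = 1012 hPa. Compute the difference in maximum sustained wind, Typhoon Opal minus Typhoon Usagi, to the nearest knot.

Typhoon Opal: ΔP = 44; V ≈ 6.96 × 44^0.658 ≈ 83.95 kt.
Typhoon Usagi: ΔP = 57; V ≈ 6.96 × 57^0.658 ≈ 99.53 kt.
Difference ≈ 83.95 − 99.53 = -15.58 → -16 kt.

-16 kt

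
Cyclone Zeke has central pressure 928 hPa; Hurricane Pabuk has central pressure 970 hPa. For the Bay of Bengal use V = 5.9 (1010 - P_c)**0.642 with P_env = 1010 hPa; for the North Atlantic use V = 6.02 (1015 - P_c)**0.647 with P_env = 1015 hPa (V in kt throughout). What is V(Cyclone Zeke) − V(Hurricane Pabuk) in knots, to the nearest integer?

29 kt

Cyclone Zeke: ΔP = 82; V ≈ 5.9 × 82^0.642 ≈ 99.89 kt.
Hurricane Pabuk: ΔP = 45; V ≈ 6.02 × 45^0.647 ≈ 70.67 kt.
Difference ≈ 99.89 − 70.67 = 29.22 → 29 kt.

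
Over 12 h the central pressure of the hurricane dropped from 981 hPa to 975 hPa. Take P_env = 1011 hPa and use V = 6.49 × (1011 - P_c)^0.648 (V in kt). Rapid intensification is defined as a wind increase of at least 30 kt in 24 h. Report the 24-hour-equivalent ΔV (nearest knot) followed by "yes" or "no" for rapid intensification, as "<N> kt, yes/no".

15 kt, no

V₁: ΔP = 30, V ≈ 6.49 × 30^0.648 ≈ 58.81 kt.
V₂: ΔP = 36, V ≈ 6.49 × 36^0.648 ≈ 66.18 kt.
ΔV over 12 h = 7.37 kt → 24 h equivalent = 7.37 × 24/12 ≈ 14.74 kt.
15 kt < 30 kt ⇒ not rapid intensification.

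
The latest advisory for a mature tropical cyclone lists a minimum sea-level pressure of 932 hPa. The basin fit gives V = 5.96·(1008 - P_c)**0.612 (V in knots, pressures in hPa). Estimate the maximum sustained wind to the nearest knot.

84 kt

ΔP = 1008 − 932 = 76 hPa.
76^0.612 ≈ 14.160.
V ≈ 5.96 × 14.160 ≈ 84.4 kt.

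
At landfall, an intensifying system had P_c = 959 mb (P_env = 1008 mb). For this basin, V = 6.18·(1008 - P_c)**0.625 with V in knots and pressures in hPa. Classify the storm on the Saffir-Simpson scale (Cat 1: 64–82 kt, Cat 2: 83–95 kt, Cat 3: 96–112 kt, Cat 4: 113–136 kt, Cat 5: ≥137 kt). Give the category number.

1

ΔP = 1008 − 959 = 49 mb.
V ≈ 6.18 × 49^0.625 = 6.18 × 11.39 ≈ 70 kt.
70 kt falls in the Category 1 band.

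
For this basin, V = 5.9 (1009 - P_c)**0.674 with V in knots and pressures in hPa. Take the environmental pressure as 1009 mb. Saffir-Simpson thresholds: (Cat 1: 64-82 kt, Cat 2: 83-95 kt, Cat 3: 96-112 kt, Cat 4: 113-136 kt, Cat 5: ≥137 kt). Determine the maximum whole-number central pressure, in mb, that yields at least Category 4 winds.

929 mb

Category 4 begins at V = 113 kt.
Required ΔP = (113/5.9)^(1/0.674) = 19.153^1.484 ≈ 79.88 mb.
P_c ≤ 1009 − 79.88 = 929.12, so the highest integer P_c is 929 mb.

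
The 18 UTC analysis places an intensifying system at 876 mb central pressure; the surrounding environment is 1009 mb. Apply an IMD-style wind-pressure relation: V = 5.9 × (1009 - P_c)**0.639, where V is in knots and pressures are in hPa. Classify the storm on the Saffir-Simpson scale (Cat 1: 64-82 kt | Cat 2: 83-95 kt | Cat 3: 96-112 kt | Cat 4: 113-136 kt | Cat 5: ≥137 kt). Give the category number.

4

ΔP = 1009 − 876 = 133 mb.
V ≈ 5.9 × 133^0.639 = 5.9 × 22.76 ≈ 134 kt.
134 kt falls in the Category 4 band.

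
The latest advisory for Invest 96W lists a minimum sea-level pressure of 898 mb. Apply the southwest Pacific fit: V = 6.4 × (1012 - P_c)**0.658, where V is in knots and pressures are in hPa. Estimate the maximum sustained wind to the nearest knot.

ΔP = 1012 − 898 = 114 mb.
114^0.658 ≈ 22.565.
V ≈ 6.4 × 22.565 ≈ 144.4 kt.

144 kt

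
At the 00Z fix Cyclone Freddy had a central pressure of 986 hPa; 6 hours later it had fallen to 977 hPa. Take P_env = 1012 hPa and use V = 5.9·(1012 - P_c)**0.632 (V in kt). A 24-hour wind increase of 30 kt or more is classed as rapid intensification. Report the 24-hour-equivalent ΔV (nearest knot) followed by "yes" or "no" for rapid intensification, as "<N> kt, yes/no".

V₁: ΔP = 26, V ≈ 5.9 × 26^0.632 ≈ 46.25 kt.
V₂: ΔP = 35, V ≈ 5.9 × 35^0.632 ≈ 55.81 kt.
ΔV over 6 h = 9.56 kt → 24 h equivalent = 9.56 × 24/6 ≈ 38.24 kt.
38 kt ≥ 30 kt ⇒ rapid intensification.

38 kt, yes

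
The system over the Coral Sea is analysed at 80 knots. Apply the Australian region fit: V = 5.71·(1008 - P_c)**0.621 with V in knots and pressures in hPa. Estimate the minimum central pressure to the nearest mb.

938 mb

ΔP = (V / 5.71)^(1/0.621) = (80/5.71)^1.610.
80/5.71 = 14.011; 14.011^1.610 ≈ 70.17 mb.
P_c = 1008 − 70.17 = 937.83 ≈ 938 mb.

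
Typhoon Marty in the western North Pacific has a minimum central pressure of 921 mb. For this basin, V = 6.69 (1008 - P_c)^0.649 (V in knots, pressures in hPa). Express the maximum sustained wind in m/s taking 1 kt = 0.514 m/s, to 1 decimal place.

ΔP = 1008 − 921 = 87 mb.
V ≈ 6.69 × 87^0.649 = 6.69 × 18.145 ≈ 121.388 kt.
121.388 × 0.514 ≈ 62.39 m/s → 62.4 m/s.

62.4 m/s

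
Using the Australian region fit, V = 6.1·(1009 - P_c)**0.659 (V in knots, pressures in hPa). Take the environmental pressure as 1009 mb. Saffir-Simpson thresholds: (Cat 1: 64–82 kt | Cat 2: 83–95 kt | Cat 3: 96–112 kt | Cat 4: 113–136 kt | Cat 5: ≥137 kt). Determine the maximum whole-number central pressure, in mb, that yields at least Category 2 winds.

Category 2 begins at V = 83 kt.
Required ΔP = (83/6.1)^(1/0.659) = 13.607^1.517 ≈ 52.53 mb.
P_c ≤ 1009 − 52.53 = 956.47, so the highest integer P_c is 956 mb.

956 mb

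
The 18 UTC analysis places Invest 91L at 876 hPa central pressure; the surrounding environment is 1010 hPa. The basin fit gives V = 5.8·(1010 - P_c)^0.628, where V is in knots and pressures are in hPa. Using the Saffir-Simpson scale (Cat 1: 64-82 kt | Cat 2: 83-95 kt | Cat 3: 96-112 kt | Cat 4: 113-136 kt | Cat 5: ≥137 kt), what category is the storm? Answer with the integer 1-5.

4

ΔP = 1010 − 876 = 134 hPa.
V ≈ 5.8 × 134^0.628 = 5.8 × 21.67 ≈ 126 kt.
126 kt falls in the Category 4 band.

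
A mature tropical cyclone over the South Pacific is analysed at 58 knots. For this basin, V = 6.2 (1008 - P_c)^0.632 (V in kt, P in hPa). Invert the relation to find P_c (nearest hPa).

ΔP = (V / 6.2)^(1/0.632) = (58/6.2)^1.582.
58/6.2 = 9.355; 9.355^1.582 ≈ 34.39 hPa.
P_c = 1008 − 34.39 = 973.61 ≈ 974 hPa.

974 hPa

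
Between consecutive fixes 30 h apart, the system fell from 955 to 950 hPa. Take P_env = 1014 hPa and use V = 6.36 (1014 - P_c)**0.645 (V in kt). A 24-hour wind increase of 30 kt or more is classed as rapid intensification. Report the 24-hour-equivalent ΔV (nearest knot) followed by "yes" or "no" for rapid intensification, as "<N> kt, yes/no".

4 kt, no

V₁: ΔP = 59, V ≈ 6.36 × 59^0.645 ≈ 88.24 kt.
V₂: ΔP = 64, V ≈ 6.36 × 64^0.645 ≈ 92.99 kt.
ΔV over 30 h = 4.75 kt → 24 h equivalent = 4.75 × 24/30 ≈ 3.80 kt.
4 kt < 30 kt ⇒ not rapid intensification.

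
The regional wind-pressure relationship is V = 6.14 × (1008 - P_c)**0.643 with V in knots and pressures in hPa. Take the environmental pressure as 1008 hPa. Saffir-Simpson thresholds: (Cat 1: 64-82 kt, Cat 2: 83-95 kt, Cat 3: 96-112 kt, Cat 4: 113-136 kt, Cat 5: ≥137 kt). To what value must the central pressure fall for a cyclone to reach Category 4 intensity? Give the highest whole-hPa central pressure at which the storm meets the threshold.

Category 4 begins at V = 113 kt.
Required ΔP = (113/6.14)^(1/0.643) = 18.404^1.555 ≈ 92.73 hPa.
P_c ≤ 1008 − 92.73 = 915.27, so the highest integer P_c is 915 hPa.

915 hPa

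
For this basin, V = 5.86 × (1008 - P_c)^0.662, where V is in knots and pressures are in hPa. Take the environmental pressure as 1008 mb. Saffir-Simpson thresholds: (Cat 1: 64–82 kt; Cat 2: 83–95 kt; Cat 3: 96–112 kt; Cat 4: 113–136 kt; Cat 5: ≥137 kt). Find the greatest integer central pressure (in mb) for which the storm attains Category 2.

Category 2 begins at V = 83 kt.
Required ΔP = (83/5.86)^(1/0.662) = 14.164^1.511 ≈ 54.82 mb.
P_c ≤ 1008 − 54.82 = 953.18, so the highest integer P_c is 953 mb.

953 mb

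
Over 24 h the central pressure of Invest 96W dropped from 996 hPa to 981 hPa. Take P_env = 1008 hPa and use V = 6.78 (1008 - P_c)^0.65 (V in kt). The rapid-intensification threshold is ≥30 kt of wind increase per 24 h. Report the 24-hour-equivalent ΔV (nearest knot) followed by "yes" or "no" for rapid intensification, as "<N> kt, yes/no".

24 kt, no

V₁: ΔP = 12, V ≈ 6.78 × 12^0.65 ≈ 34.10 kt.
V₂: ΔP = 27, V ≈ 6.78 × 27^0.65 ≈ 57.76 kt.
ΔV over 24 h = 23.66 kt → 24 h equivalent = 23.66 × 24/24 ≈ 23.66 kt.
24 kt < 30 kt ⇒ not rapid intensification.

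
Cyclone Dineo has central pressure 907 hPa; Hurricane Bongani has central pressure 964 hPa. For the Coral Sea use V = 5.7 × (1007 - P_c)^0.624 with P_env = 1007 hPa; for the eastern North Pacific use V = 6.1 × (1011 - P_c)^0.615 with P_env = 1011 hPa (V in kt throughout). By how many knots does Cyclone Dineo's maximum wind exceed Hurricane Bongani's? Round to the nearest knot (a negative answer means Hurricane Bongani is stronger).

36 kt

Cyclone Dineo: ΔP = 100; V ≈ 5.7 × 100^0.624 ≈ 100.90 kt.
Hurricane Bongani: ΔP = 47; V ≈ 6.1 × 47^0.615 ≈ 65.11 kt.
Difference ≈ 100.90 − 65.11 = 35.79 → 36 kt.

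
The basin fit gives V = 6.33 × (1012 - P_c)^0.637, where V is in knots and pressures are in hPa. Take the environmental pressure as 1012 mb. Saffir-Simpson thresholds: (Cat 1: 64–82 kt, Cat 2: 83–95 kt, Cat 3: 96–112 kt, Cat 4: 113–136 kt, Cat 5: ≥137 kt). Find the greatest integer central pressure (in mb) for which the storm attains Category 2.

Category 2 begins at V = 83 kt.
Required ΔP = (83/6.33)^(1/0.637) = 13.112^1.570 ≈ 56.83 mb.
P_c ≤ 1012 − 56.83 = 955.17, so the highest integer P_c is 955 mb.

955 mb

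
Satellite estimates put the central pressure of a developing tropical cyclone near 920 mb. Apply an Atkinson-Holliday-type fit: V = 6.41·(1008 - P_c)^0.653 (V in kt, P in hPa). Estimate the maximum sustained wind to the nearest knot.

119 kt

ΔP = 1008 − 920 = 88 mb.
88^0.653 ≈ 18.610.
V ≈ 6.41 × 18.610 ≈ 119.3 kt.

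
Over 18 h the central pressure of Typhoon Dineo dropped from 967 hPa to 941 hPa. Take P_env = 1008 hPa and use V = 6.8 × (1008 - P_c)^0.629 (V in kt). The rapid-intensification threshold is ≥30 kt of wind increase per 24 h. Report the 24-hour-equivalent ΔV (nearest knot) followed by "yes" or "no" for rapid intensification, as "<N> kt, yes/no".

34 kt, yes

V₁: ΔP = 41, V ≈ 6.8 × 41^0.629 ≈ 70.30 kt.
V₂: ΔP = 67, V ≈ 6.8 × 67^0.629 ≈ 95.74 kt.
ΔV over 18 h = 25.44 kt → 24 h equivalent = 25.44 × 24/18 ≈ 33.92 kt.
34 kt ≥ 30 kt ⇒ rapid intensification.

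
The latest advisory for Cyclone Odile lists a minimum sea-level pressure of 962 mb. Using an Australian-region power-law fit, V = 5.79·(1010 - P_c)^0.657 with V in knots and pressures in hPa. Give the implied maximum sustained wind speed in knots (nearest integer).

ΔP = 1010 − 962 = 48 mb.
48^0.657 ≈ 12.723.
V ≈ 5.79 × 12.723 ≈ 73.7 kt.

74 kt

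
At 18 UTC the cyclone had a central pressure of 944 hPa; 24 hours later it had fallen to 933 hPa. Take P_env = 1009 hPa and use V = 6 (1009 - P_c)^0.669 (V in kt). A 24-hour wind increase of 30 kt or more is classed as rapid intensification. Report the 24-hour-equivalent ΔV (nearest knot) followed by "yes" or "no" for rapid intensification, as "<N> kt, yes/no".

V₁: ΔP = 65, V ≈ 6 × 65^0.669 ≈ 97.95 kt.
V₂: ΔP = 76, V ≈ 6 × 76^0.669 ≈ 108.75 kt.
ΔV over 24 h = 10.80 kt → 24 h equivalent = 10.80 × 24/24 ≈ 10.80 kt.
11 kt < 30 kt ⇒ not rapid intensification.

11 kt, no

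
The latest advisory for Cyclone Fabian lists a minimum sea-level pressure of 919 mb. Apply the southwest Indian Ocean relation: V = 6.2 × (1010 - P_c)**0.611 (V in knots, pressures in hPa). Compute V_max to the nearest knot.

ΔP = 1010 − 919 = 91 mb.
91^0.611 ≈ 15.739.
V ≈ 6.2 × 15.739 ≈ 97.6 kt.

98 kt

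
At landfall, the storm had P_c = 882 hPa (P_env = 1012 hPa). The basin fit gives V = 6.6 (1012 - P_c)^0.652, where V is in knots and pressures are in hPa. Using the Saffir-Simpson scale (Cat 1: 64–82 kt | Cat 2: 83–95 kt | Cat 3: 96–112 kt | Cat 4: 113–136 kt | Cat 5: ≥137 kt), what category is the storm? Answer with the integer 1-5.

5

ΔP = 1012 − 882 = 130 hPa.
V ≈ 6.6 × 130^0.652 = 6.6 × 23.89 ≈ 158 kt.
158 kt falls in the Category 5 band.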